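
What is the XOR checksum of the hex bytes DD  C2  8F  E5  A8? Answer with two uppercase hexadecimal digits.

DD

XOR the bytes together:
  start with 0xDD
  0xDD ⊕ 0xC2 = 0x1F
  0x1F ⊕ 0x8F = 0x90
  0x90 ⊕ 0xE5 = 0x75
  0x75 ⊕ 0xA8 = 0xDD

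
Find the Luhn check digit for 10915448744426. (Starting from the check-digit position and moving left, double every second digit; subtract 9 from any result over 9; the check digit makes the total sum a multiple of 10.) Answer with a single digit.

2

Partial digits right→left: 6 2 4 4 4 7 8 4 4 5 1 9 0 1
Double every second digit counting from the check-digit position (so the 1st, 3rd, 5th, ... of the partial from the right).
  doubled (with −9 where >9): 3 8 8 7 8 2 0 → sum 36
  kept as-is: 2 4 7 4 5 9 1 → sum 32
Total = 36 + 32 = 68.
Check digit = (10 − (68 mod 10)) mod 10 = 2.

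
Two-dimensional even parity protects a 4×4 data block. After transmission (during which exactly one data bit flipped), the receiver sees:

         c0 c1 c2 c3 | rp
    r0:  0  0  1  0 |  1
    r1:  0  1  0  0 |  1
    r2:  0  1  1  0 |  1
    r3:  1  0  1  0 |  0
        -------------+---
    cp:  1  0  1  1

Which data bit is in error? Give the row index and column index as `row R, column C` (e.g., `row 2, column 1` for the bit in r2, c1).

Recompute each row's even parity and compare to rp:
  r0: data parity 1, sent rp 1 → ok
  r1: data parity 1, sent rp 1 → ok
  r2: data parity 0, sent rp 1 → mismatch
  r3: data parity 0, sent rp 0 → ok
Recompute each column's even parity and compare to cp:
  c0: data parity 1, sent cp 1 → ok
  c1: data parity 0, sent cp 0 → ok
  c2: data parity 1, sent cp 1 → ok
  c3: data parity 0, sent cp 1 → mismatch
Exactly one row (r2) and one column (c3) fail → the flipped bit is at their intersection.

row 2, column 3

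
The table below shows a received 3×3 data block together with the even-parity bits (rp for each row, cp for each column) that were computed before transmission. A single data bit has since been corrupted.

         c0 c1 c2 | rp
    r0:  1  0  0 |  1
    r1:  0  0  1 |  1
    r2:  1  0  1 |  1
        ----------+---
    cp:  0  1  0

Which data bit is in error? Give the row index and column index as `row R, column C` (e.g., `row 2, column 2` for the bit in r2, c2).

Recompute each row's even parity and compare to rp:
  r0: data parity 1, sent rp 1 → ok
  r1: data parity 1, sent rp 1 → ok
  r2: data parity 0, sent rp 1 → mismatch
Recompute each column's even parity and compare to cp:
  c0: data parity 0, sent cp 0 → ok
  c1: data parity 0, sent cp 1 → mismatch
  c2: data parity 0, sent cp 0 → ok
Exactly one row (r2) and one column (c1) fail → the flipped bit is at their intersection.

row 2, column 1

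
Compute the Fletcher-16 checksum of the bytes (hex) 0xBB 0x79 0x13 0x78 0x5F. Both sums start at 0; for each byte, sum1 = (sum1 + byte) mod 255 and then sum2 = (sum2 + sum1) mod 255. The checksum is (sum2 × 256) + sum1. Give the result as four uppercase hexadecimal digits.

1A20

Running sums (mod 255):
  after byte 0 (0xBB): sum1=187, sum2=187
  after byte 1 (0x79): sum1=53, sum2=240
  after byte 2 (0x13): sum1=72, sum2=57
  after byte 3 (0x78): sum1=192, sum2=249
  after byte 4 (0x5F): sum1=32, sum2=26
Checksum = sum2·256 + sum1 = 26·256 + 32 = 6688 = 0x1A20.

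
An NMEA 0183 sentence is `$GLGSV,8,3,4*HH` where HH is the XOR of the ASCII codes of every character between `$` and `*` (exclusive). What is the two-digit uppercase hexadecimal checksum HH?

5A

XOR the ASCII codes of the payload characters:
  'G' = 0x47 → acc = 0x47
  'L' = 0x4C → acc = 0x0B
  'G' = 0x47 → acc = 0x4C
  'S' = 0x53 → acc = 0x1F
  'V' = 0x56 → acc = 0x49
  ',' = 0x2C → acc = 0x65
  '8' = 0x38 → acc = 0x5D
  ',' = 0x2C → acc = 0x71
  '3' = 0x33 → acc = 0x42
  ',' = 0x2C → acc = 0x6E
  '4' = 0x34 → acc = 0x5A
Checksum = 0x5A.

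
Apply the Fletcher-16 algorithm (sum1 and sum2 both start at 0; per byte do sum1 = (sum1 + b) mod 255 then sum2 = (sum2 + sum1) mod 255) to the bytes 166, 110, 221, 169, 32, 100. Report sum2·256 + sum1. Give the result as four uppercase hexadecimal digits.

Running sums (mod 255):
  after byte 0 (166): sum1=166, sum2=166
  after byte 1 (110): sum1=21, sum2=187
  after byte 2 (221): sum1=242, sum2=174
  after byte 3 (169): sum1=156, sum2=75
  after byte 4 (32): sum1=188, sum2=8
  after byte 5 (100): sum1=33, sum2=41
Checksum = sum2·256 + sum1 = 41·256 + 33 = 10529 = 0x2921.

2921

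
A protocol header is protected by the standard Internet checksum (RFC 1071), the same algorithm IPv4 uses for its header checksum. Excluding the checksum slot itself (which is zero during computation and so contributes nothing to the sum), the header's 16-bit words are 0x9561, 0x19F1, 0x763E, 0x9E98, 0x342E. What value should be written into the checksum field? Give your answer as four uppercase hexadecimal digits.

07A8

One's-complement addition (fold any carry out of bit 15 back into bit 0):
  0x9561 + 0x19F1 = 0x0AF52
  0xAF52 + 0x763E = 0x12590 → wrap carry → 0x2591
  0x2591 + 0x9E98 = 0x0C429
  0xC429 + 0x342E = 0x0F857
One's-complement sum = 0xF857.
Checksum = ~0xF857 & 0xFFFF = 0x07A8.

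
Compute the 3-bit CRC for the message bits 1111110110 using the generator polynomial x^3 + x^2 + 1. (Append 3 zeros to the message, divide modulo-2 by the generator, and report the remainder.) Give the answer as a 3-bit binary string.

Append 3 zeros: 1111110110000. Divide by 1101 (XOR where the leading bit is 1):
  pos 0: 1111 XOR 1101 = 0010
  pos 2: 1011 XOR 1101 = 0110
  pos 3: 1100 XOR 1101 = 0001
  pos 6: 1110 XOR 1101 = 0011
  pos 8: 1100 XOR 1101 = 0001
Remainder (last 3 bits) = 010. This is the CRC / FCS.

010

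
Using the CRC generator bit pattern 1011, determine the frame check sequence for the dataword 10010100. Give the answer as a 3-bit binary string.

101

Append 3 zeros: 10010100000. Divide by 1011 (XOR where the leading bit is 1):
  pos 0: 1001 XOR 1011 = 0010
  pos 2: 1001 XOR 1011 = 0010
  pos 4: 1000 XOR 1011 = 0011
  pos 6: 1100 XOR 1011 = 0111
  pos 7: 1110 XOR 1011 = 0101
Remainder (last 3 bits) = 101. This is the CRC / FCS.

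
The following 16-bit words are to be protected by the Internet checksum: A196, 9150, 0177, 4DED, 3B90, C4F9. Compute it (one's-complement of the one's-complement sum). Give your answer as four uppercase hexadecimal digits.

One's-complement addition (fold any carry out of bit 15 back into bit 0):
  0xA196 + 0x9150 = 0x132E6 → wrap carry → 0x32E7
  0x32E7 + 0x0177 = 0x0345E
  0x345E + 0x4DED = 0x0824B
  0x824B + 0x3B90 = 0x0BDDB
  0xBDDB + 0xC4F9 = 0x182D4 → wrap carry → 0x82D5
One's-complement sum = 0x82D5.
Checksum = ~0x82D5 & 0xFFFF = 0x7D2A.

7D2A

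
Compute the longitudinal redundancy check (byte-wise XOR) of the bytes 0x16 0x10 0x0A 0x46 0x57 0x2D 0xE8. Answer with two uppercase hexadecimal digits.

D8

XOR the bytes together:
  start with 0x16
  0x16 ⊕ 0x10 = 0x06
  0x06 ⊕ 0x0A = 0x0C
  0x0C ⊕ 0x46 = 0x4A
  0x4A ⊕ 0x57 = 0x1D
  0x1D ⊕ 0x2D = 0x30
  0x30 ⊕ 0xE8 = 0xD8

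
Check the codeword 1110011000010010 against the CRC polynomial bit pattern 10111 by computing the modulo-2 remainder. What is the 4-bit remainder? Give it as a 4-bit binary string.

Modulo-2 division of 1110011000010010 by 10111:
  pos 0: 11100 XOR 10111 = 01011
  pos 1: 10111 XOR 10111 = 00000
  pos 6: 10000 XOR 10111 = 00111
  pos 8: 11110 XOR 10111 = 01001
  pos 9: 10010 XOR 10111 = 00101
  pos 11: 10110 XOR 10111 = 00001
Remainder = 0001 (nonzero — an error is detected).

0001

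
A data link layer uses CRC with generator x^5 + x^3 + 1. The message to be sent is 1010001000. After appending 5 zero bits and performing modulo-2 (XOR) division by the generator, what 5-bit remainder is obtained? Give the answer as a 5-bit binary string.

00111

Append 5 zeros: 101000100000000. Divide by 101001 (XOR where the leading bit is 1):
  pos 0: 101000 XOR 101001 = 000001
  pos 5: 110000 XOR 101001 = 011001
  pos 6: 110010 XOR 101001 = 011011
  pos 7: 110110 XOR 101001 = 011111
  pos 8: 111110 XOR 101001 = 010111
  pos 9: 101110 XOR 101001 = 000111
Remainder (last 5 bits) = 00111. This is the CRC / FCS.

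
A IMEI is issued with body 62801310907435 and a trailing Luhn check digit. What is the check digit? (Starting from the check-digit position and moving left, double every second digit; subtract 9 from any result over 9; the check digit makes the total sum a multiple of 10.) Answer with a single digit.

Partial digits right→left: 5 3 4 7 0 9 0 1 3 1 0 8 2 6
Double every second digit counting from the check-digit position (so the 1st, 3rd, 5th, ... of the partial from the right).
  doubled (with −9 where >9): 1 8 0 0 6 0 4 → sum 19
  kept as-is: 3 7 9 1 1 8 6 → sum 35
Total = 19 + 35 = 54.
Check digit = (10 − (54 mod 10)) mod 10 = 6.

6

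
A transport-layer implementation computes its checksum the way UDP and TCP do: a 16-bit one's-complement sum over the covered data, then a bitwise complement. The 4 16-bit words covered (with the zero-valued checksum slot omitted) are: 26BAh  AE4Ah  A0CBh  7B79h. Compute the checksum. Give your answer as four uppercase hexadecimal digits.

One's-complement addition (fold any carry out of bit 15 back into bit 0):
  0x26BA + 0xAE4A = 0x0D504
  0xD504 + 0xA0CB = 0x175CF → wrap carry → 0x75D0
  0x75D0 + 0x7B79 = 0x0F149
One's-complement sum = 0xF149.
Checksum = ~0xF149 & 0xFFFF = 0x0EB6.

0EB6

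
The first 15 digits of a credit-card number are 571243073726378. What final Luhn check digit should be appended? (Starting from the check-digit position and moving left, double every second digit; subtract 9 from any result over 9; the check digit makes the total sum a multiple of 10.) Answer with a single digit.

7

Partial digits right→left: 8 7 3 6 2 7 3 7 0 3 4 2 1 7 5
Double every second digit counting from the check-digit position (so the 1st, 3rd, 5th, ... of the partial from the right).
  doubled (with −9 where >9): 7 6 4 6 0 8 2 1 → sum 34
  kept as-is: 7 6 7 7 3 2 7 → sum 39
Total = 34 + 39 = 73.
Check digit = (10 − (73 mod 10)) mod 10 = 7.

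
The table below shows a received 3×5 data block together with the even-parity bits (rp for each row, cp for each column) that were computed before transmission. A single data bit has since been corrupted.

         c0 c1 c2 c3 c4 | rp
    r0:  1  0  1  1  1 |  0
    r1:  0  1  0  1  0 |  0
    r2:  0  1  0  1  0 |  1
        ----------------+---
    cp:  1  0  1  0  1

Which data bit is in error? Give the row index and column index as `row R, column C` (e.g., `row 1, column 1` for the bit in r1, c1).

Recompute each row's even parity and compare to rp:
  r0: data parity 0, sent rp 0 → ok
  r1: data parity 0, sent rp 0 → ok
  r2: data parity 0, sent rp 1 → mismatch
Recompute each column's even parity and compare to cp:
  c0: data parity 1, sent cp 1 → ok
  c1: data parity 0, sent cp 0 → ok
  c2: data parity 1, sent cp 1 → ok
  c3: data parity 1, sent cp 0 → mismatch
  c4: data parity 1, sent cp 1 → ok
Exactly one row (r2) and one column (c3) fail → the flipped bit is at their intersection.

row 2, column 3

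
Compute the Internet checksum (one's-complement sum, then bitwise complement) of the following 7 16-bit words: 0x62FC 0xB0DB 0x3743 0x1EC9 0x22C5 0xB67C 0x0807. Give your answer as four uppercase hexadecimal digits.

One's-complement addition (fold any carry out of bit 15 back into bit 0):
  0x62FC + 0xB0DB = 0x113D7 → wrap carry → 0x13D8
  0x13D8 + 0x3743 = 0x04B1B
  0x4B1B + 0x1EC9 = 0x069E4
  0x69E4 + 0x22C5 = 0x08CA9
  0x8CA9 + 0xB67C = 0x14325 → wrap carry → 0x4326
  0x4326 + 0x0807 = 0x04B2D
One's-complement sum = 0x4B2D.
Checksum = ~0x4B2D & 0xFFFF = 0xB4D2.

B4D2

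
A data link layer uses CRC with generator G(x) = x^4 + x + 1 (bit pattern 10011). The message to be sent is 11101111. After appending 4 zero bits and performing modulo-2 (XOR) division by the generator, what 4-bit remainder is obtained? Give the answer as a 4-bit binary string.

Append 4 zeros: 111011110000. Divide by 10011 (XOR where the leading bit is 1):
  pos 0: 11101 XOR 10011 = 01110
  pos 1: 11101 XOR 10011 = 01110
  pos 2: 11101 XOR 10011 = 01110
  pos 3: 11101 XOR 10011 = 01110
  pos 4: 11100 XOR 10011 = 01111
  pos 5: 11110 XOR 10011 = 01101
  pos 6: 11010 XOR 10011 = 01001
  pos 7: 10010 XOR 10011 = 00001
Remainder (last 4 bits) = 0001. This is the CRC / FCS.

0001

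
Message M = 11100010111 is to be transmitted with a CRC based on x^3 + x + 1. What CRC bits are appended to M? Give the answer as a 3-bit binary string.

Append 3 zeros: 11100010111000. Divide by 1011 (XOR where the leading bit is 1):
  pos 0: 1110 XOR 1011 = 0101
  pos 1: 1010 XOR 1011 = 0001
  pos 4: 1010 XOR 1011 = 0001
  pos 7: 1111 XOR 1011 = 0100
  pos 8: 1000 XOR 1011 = 0011
  pos 10: 1100 XOR 1011 = 0111
Remainder (last 3 bits) = 111. This is the CRC / FCS.

111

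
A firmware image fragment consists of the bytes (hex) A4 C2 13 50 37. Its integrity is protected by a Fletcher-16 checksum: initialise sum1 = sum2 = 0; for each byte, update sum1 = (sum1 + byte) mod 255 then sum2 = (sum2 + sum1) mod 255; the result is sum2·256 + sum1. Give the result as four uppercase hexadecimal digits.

5302

Running sums (mod 255):
  after byte 0 (A4): sum1=164, sum2=164
  after byte 1 (C2): sum1=103, sum2=12
  after byte 2 (13): sum1=122, sum2=134
  after byte 3 (50): sum1=202, sum2=81
  after byte 4 (37): sum1=2, sum2=83
Checksum = sum2·256 + sum1 = 83·256 + 2 = 21250 = 0x5302.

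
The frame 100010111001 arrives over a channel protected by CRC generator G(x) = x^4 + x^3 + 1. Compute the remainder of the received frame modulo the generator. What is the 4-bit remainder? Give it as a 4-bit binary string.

Modulo-2 division of 100010111001 by 11001:
  pos 0: 10001 XOR 11001 = 01000
  pos 1: 10000 XOR 11001 = 01001
  pos 2: 10011 XOR 11001 = 01010
  pos 3: 10101 XOR 11001 = 01100
  pos 4: 11001 XOR 11001 = 00000
Remainder = 0001 (nonzero — an error is detected).

0001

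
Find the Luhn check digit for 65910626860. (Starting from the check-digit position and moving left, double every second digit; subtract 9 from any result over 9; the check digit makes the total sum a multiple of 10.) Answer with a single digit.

3

Partial digits right→left: 0 6 8 6 2 6 0 1 9 5 6
Double every second digit counting from the check-digit position (so the 1st, 3rd, 5th, ... of the partial from the right).
  doubled (with −9 where >9): 0 7 4 0 9 3 → sum 23
  kept as-is: 6 6 6 1 5 → sum 24
Total = 23 + 24 = 47.
Check digit = (10 − (47 mod 10)) mod 10 = 3.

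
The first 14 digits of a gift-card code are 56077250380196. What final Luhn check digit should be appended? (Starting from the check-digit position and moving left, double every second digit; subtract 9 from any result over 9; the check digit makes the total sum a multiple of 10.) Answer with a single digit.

Partial digits right→left: 6 9 1 0 8 3 0 5 2 7 7 0 6 5
Double every second digit counting from the check-digit position (so the 1st, 3rd, 5th, ... of the partial from the right).
  doubled (with −9 where >9): 3 2 7 0 4 5 3 → sum 24
  kept as-is: 9 0 3 5 7 0 5 → sum 29
Total = 24 + 29 = 53.
Check digit = (10 − (53 mod 10)) mod 10 = 7.

7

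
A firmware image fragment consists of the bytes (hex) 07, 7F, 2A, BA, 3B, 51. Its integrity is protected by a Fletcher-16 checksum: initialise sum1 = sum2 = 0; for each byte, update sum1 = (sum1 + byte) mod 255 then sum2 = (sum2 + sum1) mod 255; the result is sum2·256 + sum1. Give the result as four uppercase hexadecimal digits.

Running sums (mod 255):
  after byte 0 (07): sum1=7, sum2=7
  after byte 1 (7F): sum1=134, sum2=141
  after byte 2 (2A): sum1=176, sum2=62
  after byte 3 (BA): sum1=107, sum2=169
  after byte 4 (3B): sum1=166, sum2=80
  after byte 5 (51): sum1=247, sum2=72
Checksum = sum2·256 + sum1 = 72·256 + 247 = 18679 = 0x48F7.

48F7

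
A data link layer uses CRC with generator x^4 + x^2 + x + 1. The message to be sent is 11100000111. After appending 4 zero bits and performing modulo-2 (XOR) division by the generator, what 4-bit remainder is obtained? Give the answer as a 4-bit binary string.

Append 4 zeros: 111000001110000. Divide by 10111 (XOR where the leading bit is 1):
  pos 0: 11100 XOR 10111 = 01011
  pos 1: 10110 XOR 10111 = 00001
  pos 5: 10011 XOR 10111 = 00100
  pos 7: 10010 XOR 10111 = 00101
  pos 9: 10100 XOR 10111 = 00011
Remainder (last 4 bits) = 0110. This is the CRC / FCS.

0110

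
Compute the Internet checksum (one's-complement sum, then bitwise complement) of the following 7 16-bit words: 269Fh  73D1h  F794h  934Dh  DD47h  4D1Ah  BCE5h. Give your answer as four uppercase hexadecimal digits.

F364

One's-complement addition (fold any carry out of bit 15 back into bit 0):
  0x269F + 0x73D1 = 0x09A70
  0x9A70 + 0xF794 = 0x19204 → wrap carry → 0x9205
  0x9205 + 0x934D = 0x12552 → wrap carry → 0x2553
  0x2553 + 0xDD47 = 0x1029A → wrap carry → 0x029B
  0x029B + 0x4D1A = 0x04FB5
  0x4FB5 + 0xBCE5 = 0x10C9A → wrap carry → 0x0C9B
One's-complement sum = 0x0C9B.
Checksum = ~0x0C9B & 0xFFFF = 0xF364.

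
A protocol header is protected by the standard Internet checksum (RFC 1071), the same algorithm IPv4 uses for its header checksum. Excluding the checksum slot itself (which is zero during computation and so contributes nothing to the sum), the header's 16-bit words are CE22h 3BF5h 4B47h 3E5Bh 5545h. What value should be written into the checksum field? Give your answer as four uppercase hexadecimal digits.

1700

One's-complement addition (fold any carry out of bit 15 back into bit 0):
  0xCE22 + 0x3BF5 = 0x10A17 → wrap carry → 0x0A18
  0x0A18 + 0x4B47 = 0x0555F
  0x555F + 0x3E5B = 0x093BA
  0x93BA + 0x5545 = 0x0E8FF
One's-complement sum = 0xE8FF.
Checksum = ~0xE8FF & 0xFFFF = 0x1700.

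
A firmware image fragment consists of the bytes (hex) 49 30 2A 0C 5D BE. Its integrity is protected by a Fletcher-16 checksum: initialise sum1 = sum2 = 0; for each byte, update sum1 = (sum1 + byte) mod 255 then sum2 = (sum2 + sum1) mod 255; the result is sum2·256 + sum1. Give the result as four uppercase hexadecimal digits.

Running sums (mod 255):
  after byte 0 (49): sum1=73, sum2=73
  after byte 1 (30): sum1=121, sum2=194
  after byte 2 (2A): sum1=163, sum2=102
  after byte 3 (0C): sum1=175, sum2=22
  after byte 4 (5D): sum1=13, sum2=35
  after byte 5 (BE): sum1=203, sum2=238
Checksum = sum2·256 + sum1 = 238·256 + 203 = 61131 = 0xEECB.

EECB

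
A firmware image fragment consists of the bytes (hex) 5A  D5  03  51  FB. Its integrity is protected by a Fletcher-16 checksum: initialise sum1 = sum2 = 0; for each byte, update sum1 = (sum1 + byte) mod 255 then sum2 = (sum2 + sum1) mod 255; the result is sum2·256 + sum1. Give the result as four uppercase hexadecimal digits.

Running sums (mod 255):
  after byte 0 (5A): sum1=90, sum2=90
  after byte 1 (D5): sum1=48, sum2=138
  after byte 2 (03): sum1=51, sum2=189
  after byte 3 (51): sum1=132, sum2=66
  after byte 4 (FB): sum1=128, sum2=194
Checksum = sum2·256 + sum1 = 194·256 + 128 = 49792 = 0xC280.

C280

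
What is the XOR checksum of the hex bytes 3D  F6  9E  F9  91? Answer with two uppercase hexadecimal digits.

3D

XOR the bytes together:
  start with 0x3D
  0x3D ⊕ 0xF6 = 0xCB
  0xCB ⊕ 0x9E = 0x55
  0x55 ⊕ 0xF9 = 0xAC
  0xAC ⊕ 0x91 = 0x3D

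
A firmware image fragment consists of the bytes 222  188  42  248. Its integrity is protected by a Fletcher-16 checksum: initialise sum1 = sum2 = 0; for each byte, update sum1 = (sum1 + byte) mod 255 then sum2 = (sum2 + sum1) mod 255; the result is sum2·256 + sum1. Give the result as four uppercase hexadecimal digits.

Running sums (mod 255):
  after byte 0 (222): sum1=222, sum2=222
  after byte 1 (188): sum1=155, sum2=122
  after byte 2 (42): sum1=197, sum2=64
  after byte 3 (248): sum1=190, sum2=254
Checksum = sum2·256 + sum1 = 254·256 + 190 = 65214 = 0xFEBE.

FEBE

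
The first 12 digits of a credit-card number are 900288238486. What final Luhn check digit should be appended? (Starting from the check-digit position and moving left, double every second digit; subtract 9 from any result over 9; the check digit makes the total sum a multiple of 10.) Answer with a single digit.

7

Partial digits right→left: 6 8 4 8 3 2 8 8 2 0 0 9
Double every second digit counting from the check-digit position (so the 1st, 3rd, 5th, ... of the partial from the right).
  doubled (with −9 where >9): 3 8 6 7 4 0 → sum 28
  kept as-is: 8 8 2 8 0 9 → sum 35
Total = 28 + 35 = 63.
Check digit = (10 − (63 mod 10)) mod 10 = 7.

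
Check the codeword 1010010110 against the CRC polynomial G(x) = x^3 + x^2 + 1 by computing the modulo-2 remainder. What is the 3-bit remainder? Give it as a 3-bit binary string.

100

Modulo-2 division of 1010010110 by 1101:
  pos 0: 1010 XOR 1101 = 0111
  pos 1: 1110 XOR 1101 = 0011
  pos 3: 1110 XOR 1101 = 0011
  pos 5: 1111 XOR 1101 = 0010
Remainder = 100 (nonzero — an error is detected).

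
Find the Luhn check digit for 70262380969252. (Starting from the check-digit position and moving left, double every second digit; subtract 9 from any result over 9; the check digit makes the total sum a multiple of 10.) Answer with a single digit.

8

Partial digits right→left: 2 5 2 9 6 9 0 8 3 2 6 2 0 7
Double every second digit counting from the check-digit position (so the 1st, 3rd, 5th, ... of the partial from the right).
  doubled (with −9 where >9): 4 4 3 0 6 3 0 → sum 20
  kept as-is: 5 9 9 8 2 2 7 → sum 42
Total = 20 + 42 = 62.
Check digit = (10 − (62 mod 10)) mod 10 = 8.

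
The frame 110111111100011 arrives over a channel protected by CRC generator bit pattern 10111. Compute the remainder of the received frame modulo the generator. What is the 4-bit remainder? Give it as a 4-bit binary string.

Modulo-2 division of 110111111100011 by 10111:
  pos 0: 11011 XOR 10111 = 01100
  pos 1: 11001 XOR 10111 = 01110
  pos 2: 11101 XOR 10111 = 01010
  pos 3: 10101 XOR 10111 = 00010
  pos 6: 10110 XOR 10111 = 00001
  pos 10: 10011 XOR 10111 = 00100
Remainder = 0100 (nonzero — an error is detected).

0100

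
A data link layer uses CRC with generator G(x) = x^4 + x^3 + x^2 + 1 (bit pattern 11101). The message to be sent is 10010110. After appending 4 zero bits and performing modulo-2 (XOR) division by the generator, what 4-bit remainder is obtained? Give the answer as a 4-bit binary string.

0110

Append 4 zeros: 100101100000. Divide by 11101 (XOR where the leading bit is 1):
  pos 0: 10010 XOR 11101 = 01111
  pos 1: 11111 XOR 11101 = 00010
  pos 4: 10100 XOR 11101 = 01001
  pos 5: 10010 XOR 11101 = 01111
  pos 6: 11110 XOR 11101 = 00011
Remainder (last 4 bits) = 0110. This is the CRC / FCS.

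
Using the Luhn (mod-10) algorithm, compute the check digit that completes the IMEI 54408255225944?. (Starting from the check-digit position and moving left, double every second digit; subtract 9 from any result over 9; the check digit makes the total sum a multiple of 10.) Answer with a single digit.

Partial digits right→left: 4 4 9 5 2 2 5 5 2 8 0 4 4 5
Double every second digit counting from the check-digit position (so the 1st, 3rd, 5th, ... of the partial from the right).
  doubled (with −9 where >9): 8 9 4 1 4 0 8 → sum 34
  kept as-is: 4 5 2 5 8 4 5 → sum 33
Total = 34 + 33 = 67.
Check digit = (10 − (67 mod 10)) mod 10 = 3.

3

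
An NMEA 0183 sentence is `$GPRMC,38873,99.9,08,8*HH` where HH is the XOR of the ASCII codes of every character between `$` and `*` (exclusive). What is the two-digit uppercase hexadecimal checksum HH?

XOR the ASCII codes of the payload characters:
  'G' = 0x47 → acc = 0x47
  'P' = 0x50 → acc = 0x17
  'R' = 0x52 → acc = 0x45
  'M' = 0x4D → acc = 0x08
  'C' = 0x43 → acc = 0x4B
  ',' = 0x2C → acc = 0x67
  '3' = 0x33 → acc = 0x54
  '8' = 0x38 → acc = 0x6C
  '8' = 0x38 → acc = 0x54
  '7' = 0x37 → acc = 0x63
  '3' = 0x33 → acc = 0x50
  ',' = 0x2C → acc = 0x7C
  '9' = 0x39 → acc = 0x45
  '9' = 0x39 → acc = 0x7C
  '.' = 0x2E → acc = 0x52
  '9' = 0x39 → acc = 0x6B
  ',' = 0x2C → acc = 0x47
  '0' = 0x30 → acc = 0x77
  '8' = 0x38 → acc = 0x4F
  ',' = 0x2C → acc = 0x63
  '8' = 0x38 → acc = 0x5B
Checksum = 0x5B.

5B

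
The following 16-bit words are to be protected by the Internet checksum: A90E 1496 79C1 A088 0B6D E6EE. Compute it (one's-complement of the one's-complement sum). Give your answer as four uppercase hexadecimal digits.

35B5

One's-complement addition (fold any carry out of bit 15 back into bit 0):
  0xA90E + 0x1496 = 0x0BDA4
  0xBDA4 + 0x79C1 = 0x13765 → wrap carry → 0x3766
  0x3766 + 0xA088 = 0x0D7EE
  0xD7EE + 0x0B6D = 0x0E35B
  0xE35B + 0xE6EE = 0x1CA49 → wrap carry → 0xCA4A
One's-complement sum = 0xCA4A.
Checksum = ~0xCA4A & 0xFFFF = 0x35B5.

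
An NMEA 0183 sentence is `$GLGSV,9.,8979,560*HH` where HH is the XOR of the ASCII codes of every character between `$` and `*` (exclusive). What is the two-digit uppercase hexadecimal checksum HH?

4E

XOR the ASCII codes of the payload characters:
  'G' = 0x47 → acc = 0x47
  'L' = 0x4C → acc = 0x0B
  'G' = 0x47 → acc = 0x4C
  'S' = 0x53 → acc = 0x1F
  'V' = 0x56 → acc = 0x49
  ',' = 0x2C → acc = 0x65
  '9' = 0x39 → acc = 0x5C
  '.' = 0x2E → acc = 0x72
  ',' = 0x2C → acc = 0x5E
  '8' = 0x38 → acc = 0x66
  '9' = 0x39 → acc = 0x5F
  '7' = 0x37 → acc = 0x68
  '9' = 0x39 → acc = 0x51
  ',' = 0x2C → acc = 0x7D
  '5' = 0x35 → acc = 0x48
  '6' = 0x36 → acc = 0x7E
  '0' = 0x30 → acc = 0x4E
Checksum = 0x4E.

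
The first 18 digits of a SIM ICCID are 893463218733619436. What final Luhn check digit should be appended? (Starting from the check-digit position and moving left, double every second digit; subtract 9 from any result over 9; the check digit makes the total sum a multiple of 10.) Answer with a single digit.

3

Partial digits right→left: 6 3 4 9 1 6 3 3 7 8 1 2 3 6 4 3 9 8
Double every second digit counting from the check-digit position (so the 1st, 3rd, 5th, ... of the partial from the right).
  doubled (with −9 where >9): 3 8 2 6 5 2 6 8 9 → sum 49
  kept as-is: 3 9 6 3 8 2 6 3 8 → sum 48
Total = 49 + 48 = 97.
Check digit = (10 − (97 mod 10)) mod 10 = 3.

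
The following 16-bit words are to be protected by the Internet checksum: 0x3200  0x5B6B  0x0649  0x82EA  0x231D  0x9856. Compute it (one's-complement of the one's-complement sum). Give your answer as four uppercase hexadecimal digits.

One's-complement addition (fold any carry out of bit 15 back into bit 0):
  0x3200 + 0x5B6B = 0x08D6B
  0x8D6B + 0x0649 = 0x093B4
  0x93B4 + 0x82EA = 0x1169E → wrap carry → 0x169F
  0x169F + 0x231D = 0x039BC
  0x39BC + 0x9856 = 0x0D212
One's-complement sum = 0xD212.
Checksum = ~0xD212 & 0xFFFF = 0x2DED.

2DED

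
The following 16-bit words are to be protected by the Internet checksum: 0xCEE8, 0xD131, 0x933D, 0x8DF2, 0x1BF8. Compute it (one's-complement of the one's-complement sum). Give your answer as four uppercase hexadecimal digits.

One's-complement addition (fold any carry out of bit 15 back into bit 0):
  0xCEE8 + 0xD131 = 0x1A019 → wrap carry → 0xA01A
  0xA01A + 0x933D = 0x13357 → wrap carry → 0x3358
  0x3358 + 0x8DF2 = 0x0C14A
  0xC14A + 0x1BF8 = 0x0DD42
One's-complement sum = 0xDD42.
Checksum = ~0xDD42 & 0xFFFF = 0x22BD.

22BD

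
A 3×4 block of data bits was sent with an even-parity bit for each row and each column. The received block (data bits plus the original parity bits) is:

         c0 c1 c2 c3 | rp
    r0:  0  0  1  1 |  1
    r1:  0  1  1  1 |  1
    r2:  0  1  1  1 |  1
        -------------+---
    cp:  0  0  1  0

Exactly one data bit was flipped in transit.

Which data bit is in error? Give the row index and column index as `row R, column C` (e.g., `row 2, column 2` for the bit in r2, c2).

Recompute each row's even parity and compare to rp:
  r0: data parity 0, sent rp 1 → mismatch
  r1: data parity 1, sent rp 1 → ok
  r2: data parity 1, sent rp 1 → ok
Recompute each column's even parity and compare to cp:
  c0: data parity 0, sent cp 0 → ok
  c1: data parity 0, sent cp 0 → ok
  c2: data parity 1, sent cp 1 → ok
  c3: data parity 1, sent cp 0 → mismatch
Exactly one row (r0) and one column (c3) fail → the flipped bit is at their intersection.

row 0, column 3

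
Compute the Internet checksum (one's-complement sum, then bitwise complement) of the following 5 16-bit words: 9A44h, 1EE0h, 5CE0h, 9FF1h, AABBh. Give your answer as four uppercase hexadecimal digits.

One's-complement addition (fold any carry out of bit 15 back into bit 0):
  0x9A44 + 0x1EE0 = 0x0B924
  0xB924 + 0x5CE0 = 0x11604 → wrap carry → 0x1605
  0x1605 + 0x9FF1 = 0x0B5F6
  0xB5F6 + 0xAABB = 0x160B1 → wrap carry → 0x60B2
One's-complement sum = 0x60B2.
Checksum = ~0x60B2 & 0xFFFF = 0x9F4D.

9F4D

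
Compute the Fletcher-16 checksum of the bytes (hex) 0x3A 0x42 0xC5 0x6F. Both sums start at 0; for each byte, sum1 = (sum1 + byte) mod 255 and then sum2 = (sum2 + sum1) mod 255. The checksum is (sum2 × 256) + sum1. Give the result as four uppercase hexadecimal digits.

AAB1

Running sums (mod 255):
  after byte 0 (0x3A): sum1=58, sum2=58
  after byte 1 (0x42): sum1=124, sum2=182
  after byte 2 (0xC5): sum1=66, sum2=248
  after byte 3 (0x6F): sum1=177, sum2=170
Checksum = sum2·256 + sum1 = 170·256 + 177 = 43697 = 0xAAB1.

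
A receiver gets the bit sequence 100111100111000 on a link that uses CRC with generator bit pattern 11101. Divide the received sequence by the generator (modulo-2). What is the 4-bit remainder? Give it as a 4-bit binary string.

Modulo-2 division of 100111100111000 by 11101:
  pos 0: 10011 XOR 11101 = 01110
  pos 1: 11101 XOR 11101 = 00000
  pos 6: 10011 XOR 11101 = 01110
  pos 7: 11101 XOR 11101 = 00000
Remainder = 0000 (zero — the frame passes the CRC check).

0000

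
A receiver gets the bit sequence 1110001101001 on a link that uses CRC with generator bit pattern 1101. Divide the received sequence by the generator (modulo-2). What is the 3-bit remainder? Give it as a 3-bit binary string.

000

Modulo-2 division of 1110001101001 by 1101:
  pos 0: 1110 XOR 1101 = 0011
  pos 2: 1100 XOR 1101 = 0001
  pos 5: 1110 XOR 1101 = 0011
  pos 7: 1110 XOR 1101 = 0011
  pos 9: 1101 XOR 1101 = 0000
Remainder = 000 (zero — the frame passes the CRC check).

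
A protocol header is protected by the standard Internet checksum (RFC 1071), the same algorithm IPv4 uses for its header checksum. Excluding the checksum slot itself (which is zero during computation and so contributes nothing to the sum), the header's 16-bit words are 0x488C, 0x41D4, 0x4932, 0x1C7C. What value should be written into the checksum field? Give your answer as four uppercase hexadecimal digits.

One's-complement addition (fold any carry out of bit 15 back into bit 0):
  0x488C + 0x41D4 = 0x08A60
  0x8A60 + 0x4932 = 0x0D392
  0xD392 + 0x1C7C = 0x0F00E
One's-complement sum = 0xF00E.
Checksum = ~0xF00E & 0xFFFF = 0x0FF1.

0FF1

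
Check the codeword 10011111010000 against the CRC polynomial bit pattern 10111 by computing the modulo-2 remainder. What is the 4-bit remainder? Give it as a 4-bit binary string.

Modulo-2 division of 10011111010000 by 10111:
  pos 0: 10011 XOR 10111 = 00100
  pos 2: 10011 XOR 10111 = 00100
  pos 4: 10010 XOR 10111 = 00101
  pos 6: 10110 XOR 10111 = 00001
Remainder = 1000 (nonzero — an error is detected).

1000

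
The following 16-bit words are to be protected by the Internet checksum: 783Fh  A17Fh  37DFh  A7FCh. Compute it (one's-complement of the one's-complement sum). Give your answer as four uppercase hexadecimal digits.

One's-complement addition (fold any carry out of bit 15 back into bit 0):
  0x783F + 0xA17F = 0x119BE → wrap carry → 0x19BF
  0x19BF + 0x37DF = 0x0519E
  0x519E + 0xA7FC = 0x0F99A
One's-complement sum = 0xF99A.
Checksum = ~0xF99A & 0xFFFF = 0x0665.

0665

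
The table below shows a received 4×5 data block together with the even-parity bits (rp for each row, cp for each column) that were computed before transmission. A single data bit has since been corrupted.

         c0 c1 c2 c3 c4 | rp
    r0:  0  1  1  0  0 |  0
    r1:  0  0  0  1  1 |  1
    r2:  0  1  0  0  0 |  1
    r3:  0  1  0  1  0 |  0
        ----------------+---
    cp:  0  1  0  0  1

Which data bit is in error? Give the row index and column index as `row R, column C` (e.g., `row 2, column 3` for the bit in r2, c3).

row 1, column 2

Recompute each row's even parity and compare to rp:
  r0: data parity 0, sent rp 0 → ok
  r1: data parity 0, sent rp 1 → mismatch
  r2: data parity 1, sent rp 1 → ok
  r3: data parity 0, sent rp 0 → ok
Recompute each column's even parity and compare to cp:
  c0: data parity 0, sent cp 0 → ok
  c1: data parity 1, sent cp 1 → ok
  c2: data parity 1, sent cp 0 → mismatch
  c3: data parity 0, sent cp 0 → ok
  c4: data parity 1, sent cp 1 → ok
Exactly one row (r1) and one column (c2) fail → the flipped bit is at their intersection.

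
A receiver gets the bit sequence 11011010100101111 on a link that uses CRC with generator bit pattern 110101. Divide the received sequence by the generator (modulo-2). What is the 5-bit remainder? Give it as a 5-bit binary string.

11001

Modulo-2 division of 11011010100101111 by 110101:
  pos 0: 110110 XOR 110101 = 000011
  pos 4: 111010 XOR 110101 = 001111
  pos 6: 111101 XOR 110101 = 001000
  pos 8: 100001 XOR 110101 = 010100
  pos 9: 101001 XOR 110101 = 011100
  pos 10: 111001 XOR 110101 = 001100
Remainder = 11001 (nonzero — an error is detected).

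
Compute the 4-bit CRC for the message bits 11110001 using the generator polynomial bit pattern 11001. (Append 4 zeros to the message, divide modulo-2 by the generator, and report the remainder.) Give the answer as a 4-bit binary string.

Append 4 zeros: 111100010000. Divide by 11001 (XOR where the leading bit is 1):
  pos 0: 11110 XOR 11001 = 00111
  pos 2: 11100 XOR 11001 = 00101
  pos 4: 10110 XOR 11001 = 01111
  pos 5: 11110 XOR 11001 = 00111
  pos 7: 11100 XOR 11001 = 00101
Remainder (last 4 bits) = 0101. This is the CRC / FCS.

0101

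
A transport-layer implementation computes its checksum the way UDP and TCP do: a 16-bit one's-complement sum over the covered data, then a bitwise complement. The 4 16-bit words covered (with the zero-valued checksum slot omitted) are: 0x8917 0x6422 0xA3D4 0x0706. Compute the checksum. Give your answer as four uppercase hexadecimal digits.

One's-complement addition (fold any carry out of bit 15 back into bit 0):
  0x8917 + 0x6422 = 0x0ED39
  0xED39 + 0xA3D4 = 0x1910D → wrap carry → 0x910E
  0x910E + 0x0706 = 0x09814
One's-complement sum = 0x9814.
Checksum = ~0x9814 & 0xFFFF = 0x67EB.

67EB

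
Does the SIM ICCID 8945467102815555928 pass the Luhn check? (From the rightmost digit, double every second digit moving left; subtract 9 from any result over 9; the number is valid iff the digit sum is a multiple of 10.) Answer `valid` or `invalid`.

From the right, keep odd positions and double even positions (subtract 9 from any doubled value over 9):
  doubled (positions 2,4,...): 4 1 1 2 4 2 3 1 9 → sum 27
  kept (positions 1,3,...): 8 9 5 5 8 0 7 4 4 8 → sum 58
Total = 85.
85 mod 10 = 5, so the number is invalid.

invalid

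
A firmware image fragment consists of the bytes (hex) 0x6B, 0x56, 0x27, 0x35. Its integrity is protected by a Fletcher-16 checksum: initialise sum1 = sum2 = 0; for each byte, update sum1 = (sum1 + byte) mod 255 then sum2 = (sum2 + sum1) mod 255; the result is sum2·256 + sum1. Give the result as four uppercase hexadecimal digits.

341E

Running sums (mod 255):
  after byte 0 (0x6B): sum1=107, sum2=107
  after byte 1 (0x56): sum1=193, sum2=45
  after byte 2 (0x27): sum1=232, sum2=22
  after byte 3 (0x35): sum1=30, sum2=52
Checksum = sum2·256 + sum1 = 52·256 + 30 = 13342 = 0x341E.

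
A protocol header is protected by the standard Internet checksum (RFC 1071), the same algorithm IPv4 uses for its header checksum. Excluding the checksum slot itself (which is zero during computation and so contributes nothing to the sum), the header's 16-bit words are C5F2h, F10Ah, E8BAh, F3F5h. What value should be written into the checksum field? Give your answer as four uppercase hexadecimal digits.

One's-complement addition (fold any carry out of bit 15 back into bit 0):
  0xC5F2 + 0xF10A = 0x1B6FC → wrap carry → 0xB6FD
  0xB6FD + 0xE8BA = 0x19FB7 → wrap carry → 0x9FB8
  0x9FB8 + 0xF3F5 = 0x193AD → wrap carry → 0x93AE
One's-complement sum = 0x93AE.
Checksum = ~0x93AE & 0xFFFF = 0x6C51.

6C51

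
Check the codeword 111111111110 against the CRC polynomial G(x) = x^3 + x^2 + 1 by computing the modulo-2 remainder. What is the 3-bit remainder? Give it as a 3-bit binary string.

100

Modulo-2 division of 111111111110 by 1101:
  pos 0: 1111 XOR 1101 = 0010
  pos 2: 1011 XOR 1101 = 0110
  pos 3: 1101 XOR 1101 = 0000
  pos 7: 1111 XOR 1101 = 0010
Remainder = 100 (nonzero — an error is detected).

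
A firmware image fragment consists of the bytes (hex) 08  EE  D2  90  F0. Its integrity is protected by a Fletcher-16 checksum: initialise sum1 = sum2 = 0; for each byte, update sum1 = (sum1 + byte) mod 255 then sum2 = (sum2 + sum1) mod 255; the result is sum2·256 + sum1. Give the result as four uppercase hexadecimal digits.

6E4B

Running sums (mod 255):
  after byte 0 (08): sum1=8, sum2=8
  after byte 1 (EE): sum1=246, sum2=254
  after byte 2 (D2): sum1=201, sum2=200
  after byte 3 (90): sum1=90, sum2=35
  after byte 4 (F0): sum1=75, sum2=110
Checksum = sum2·256 + sum1 = 110·256 + 75 = 28235 = 0x6E4B.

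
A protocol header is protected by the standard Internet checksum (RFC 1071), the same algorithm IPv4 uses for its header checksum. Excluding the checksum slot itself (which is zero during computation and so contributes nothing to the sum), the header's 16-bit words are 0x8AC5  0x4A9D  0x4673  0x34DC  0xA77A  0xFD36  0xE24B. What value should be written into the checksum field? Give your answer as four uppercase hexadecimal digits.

One's-complement addition (fold any carry out of bit 15 back into bit 0):
  0x8AC5 + 0x4A9D = 0x0D562
  0xD562 + 0x4673 = 0x11BD5 → wrap carry → 0x1BD6
  0x1BD6 + 0x34DC = 0x050B2
  0x50B2 + 0xA77A = 0x0F82C
  0xF82C + 0xFD36 = 0x1F562 → wrap carry → 0xF563
  0xF563 + 0xE24B = 0x1D7AE → wrap carry → 0xD7AF
One's-complement sum = 0xD7AF.
Checksum = ~0xD7AF & 0xFFFF = 0x2850.

2850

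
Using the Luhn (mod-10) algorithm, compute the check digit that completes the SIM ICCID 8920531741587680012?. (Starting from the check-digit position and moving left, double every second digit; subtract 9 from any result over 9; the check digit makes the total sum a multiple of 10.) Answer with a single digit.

Partial digits right→left: 2 1 0 0 8 6 7 8 5 1 4 7 1 3 5 0 2 9 8
Double every second digit counting from the check-digit position (so the 1st, 3rd, 5th, ... of the partial from the right).
  doubled (with −9 where >9): 4 0 7 5 1 8 2 1 4 7 → sum 39
  kept as-is: 1 0 6 8 1 7 3 0 9 → sum 35
Total = 39 + 35 = 74.
Check digit = (10 − (74 mod 10)) mod 10 = 6.

6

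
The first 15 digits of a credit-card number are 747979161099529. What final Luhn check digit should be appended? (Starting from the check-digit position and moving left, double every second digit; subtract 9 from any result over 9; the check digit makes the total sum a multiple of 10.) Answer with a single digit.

Partial digits right→left: 9 2 5 9 9 0 1 6 1 9 7 9 7 4 7
Double every second digit counting from the check-digit position (so the 1st, 3rd, 5th, ... of the partial from the right).
  doubled (with −9 where >9): 9 1 9 2 2 5 5 5 → sum 38
  kept as-is: 2 9 0 6 9 9 4 → sum 39
Total = 38 + 39 = 77.
Check digit = (10 − (77 mod 10)) mod 10 = 3.

3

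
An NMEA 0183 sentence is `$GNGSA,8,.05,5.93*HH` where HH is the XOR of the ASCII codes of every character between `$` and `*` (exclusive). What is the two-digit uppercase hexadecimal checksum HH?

72

XOR the ASCII codes of the payload characters:
  'G' = 0x47 → acc = 0x47
  'N' = 0x4E → acc = 0x09
  'G' = 0x47 → acc = 0x4E
  'S' = 0x53 → acc = 0x1D
  'A' = 0x41 → acc = 0x5C
  ',' = 0x2C → acc = 0x70
  '8' = 0x38 → acc = 0x48
  ',' = 0x2C → acc = 0x64
  '.' = 0x2E → acc = 0x4A
  '0' = 0x30 → acc = 0x7A
  '5' = 0x35 → acc = 0x4F
  ',' = 0x2C → acc = 0x63
  '5' = 0x35 → acc = 0x56
  '.' = 0x2E → acc = 0x78
  '9' = 0x39 → acc = 0x41
  '3' = 0x33 → acc = 0x72
Checksum = 0x72.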